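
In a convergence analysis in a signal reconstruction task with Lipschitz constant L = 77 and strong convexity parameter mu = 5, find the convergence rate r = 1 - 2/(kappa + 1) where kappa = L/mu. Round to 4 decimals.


Step 1: Compute the condition number.
kappa = L/mu = 77/5 = 15.4
Step 2: Compute the convergence rate.
r = 1 - 2/(kappa + 1) = 1 - 2*mu/(L + mu) = (L - mu)/(L + mu) = 72/82 = 0.878


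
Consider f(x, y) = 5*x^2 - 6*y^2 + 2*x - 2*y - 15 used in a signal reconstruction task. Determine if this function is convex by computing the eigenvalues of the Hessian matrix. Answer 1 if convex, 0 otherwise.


The Hessian of f(x,y) = 5*x^2 - 6*y^2 + 2*x - 2*y - 15 is:
H = [[10, 0], [0, -12]]
Trace = 10 - 12 = -2
Determinant = 10*-12 - (0)^2 = -120
Discriminant = (-2)^2 - 4*-120 = 484.0
Eigenvalues: lambda_1 = -12.0, lambda_2 = 10.0
The function is not convex.

0


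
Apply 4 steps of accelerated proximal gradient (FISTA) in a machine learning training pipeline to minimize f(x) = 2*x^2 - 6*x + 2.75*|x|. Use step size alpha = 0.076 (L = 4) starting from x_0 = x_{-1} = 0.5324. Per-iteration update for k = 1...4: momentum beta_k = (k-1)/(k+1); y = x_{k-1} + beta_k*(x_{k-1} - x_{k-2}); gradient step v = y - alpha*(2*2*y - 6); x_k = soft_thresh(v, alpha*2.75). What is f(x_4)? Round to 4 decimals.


FISTA on f(x) = 2*x^2 - 6*x + 2.75*|x|
L = 4, alpha = 0.076
Iteration 1: beta = 0.0, y = 0.5324 + 0.0*(0.5324 - 0.5324) = 0.5324
  grad(y) = -3.8704, v = y - alpha*grad = 0.8266
  prox(v) = soft_thresh(0.8266, 0.209) = 0.6176
Iteration 2: beta = 0.3333, y = 0.6176 + 0.3333*(0.6176 - 0.5324) = 0.6459
  grad(y) = -3.4163, v = y - alpha*grad = 0.9056
  prox(v) = soft_thresh(0.9056, 0.209) = 0.6966
Iteration 3: beta = 0.5, y = 0.6966 + 0.5*(0.6966 - 0.6176) = 0.7361
  grad(y) = -3.0557, v = y - alpha*grad = 0.9683
  prox(v) = soft_thresh(0.9683, 0.209) = 0.7593
Iteration 4: beta = 0.6, y = 0.7593 + 0.6*(0.7593 - 0.6966) = 0.797
  grad(y) = -2.8122, v = y - alpha*grad = 1.0107
  prox(v) = soft_thresh(1.0107, 0.209) = 0.8017
f(x_4) = 2*0.8017^2 - 6*0.8017 + 2.75*|0.8017| = -1.3201


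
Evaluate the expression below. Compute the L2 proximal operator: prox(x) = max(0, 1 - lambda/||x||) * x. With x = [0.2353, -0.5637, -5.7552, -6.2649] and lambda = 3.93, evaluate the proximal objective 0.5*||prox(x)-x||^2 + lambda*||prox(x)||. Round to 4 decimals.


Step 1: Compute ||x||.
||x|| = 8.529
Step 2: Compute scaling factor.
scale = max(0, 1 - 3.93/8.529) = 0.5392
Step 3: prox(x) = [0.1269, -0.304, -3.1033, -3.3782]
||prox(x)|| = 4.599
Step 4: Proximal objective.
0.5*||prox-x||^2 = 7.7225
lambda*||prox|| = 18.0741
Total = 25.7967


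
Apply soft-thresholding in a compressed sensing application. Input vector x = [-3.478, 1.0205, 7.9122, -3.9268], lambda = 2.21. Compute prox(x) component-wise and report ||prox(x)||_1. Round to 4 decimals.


Soft-thresholding with lambda = 2.21:
prox(-3.478) = sign(-3.478)*max(|-3.478| - 2.21, 0) = -1.268
prox(1.0205) = sign(1.0205)*max(|1.0205| - 2.21, 0) = 0.0
prox(7.9122) = sign(7.9122)*max(|7.9122| - 2.21, 0) = 5.7022
prox(-3.9268) = sign(-3.9268)*max(|-3.9268| - 2.21, 0) = -1.7168
prox(x) = [-1.268, 0.0, 5.7022, -1.7168]
||prox(x)||_1 = 1.268 + 0.0 + 5.7022 + 1.7168 = 8.687


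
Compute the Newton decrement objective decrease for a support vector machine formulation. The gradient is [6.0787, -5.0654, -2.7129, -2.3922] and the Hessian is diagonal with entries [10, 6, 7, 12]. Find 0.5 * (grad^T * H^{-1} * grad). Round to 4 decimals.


Step 1: H is diagonal, so H^(-1) * g = [0.6079, -0.8442, -0.3876, -0.1994].
Step 2: g^T H^(-1) g = sum_i g_i^2 / H_ii
  = (6.0787)^2/10 + (-5.0654)^2/6 + (-2.7129)^2/7 + (-2.3922)^2/12
  = 3.6951 + 4.2764 + 1.0514 + 0.4769 = 9.4997
Step 3: Objective decrease = 0.5 * g^T H^(-1) g = 4.7499


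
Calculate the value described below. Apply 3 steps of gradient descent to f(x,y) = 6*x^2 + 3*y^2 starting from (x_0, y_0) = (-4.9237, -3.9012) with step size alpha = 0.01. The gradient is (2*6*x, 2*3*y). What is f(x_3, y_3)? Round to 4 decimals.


Gradient descent on f(x,y) = 6*x^2 + 3*y^2.
Starting point: (-4.9237, -3.9012), alpha = 0.01
Step 1: grad_x = 2*6*-4.9237 = -59.0844, grad_y = 2*3*-3.9012 = -23.4072
  x_1 = -4.9237 - 0.01*-59.0844 = -4.3329
  y_1 = -3.9012 - 0.01*-23.4072 = -3.6671
Step 2: grad_x = 2*6*-4.3329 = -51.9943, grad_y = 2*3*-3.6671 = -22.0028
  x_2 = -4.3329 - 0.01*-51.9943 = -3.8129
  y_2 = -3.6671 - 0.01*-22.0028 = -3.4471
Step 3: grad_x = 2*6*-3.8129 = -45.755, grad_y = 2*3*-3.4471 = -20.6826
  x_3 = -3.8129 - 0.01*-45.755 = -3.3554
  y_3 = -3.4471 - 0.01*-20.6826 = -3.2403
f(-3.3554, -3.2403) = 6*(-3.3554)^2 + 3*(-3.2403)^2 = 99.0489


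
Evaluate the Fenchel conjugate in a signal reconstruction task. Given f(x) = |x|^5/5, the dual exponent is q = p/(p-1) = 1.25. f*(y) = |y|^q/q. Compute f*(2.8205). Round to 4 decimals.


The conjugate exponent q satisfies 1/p + 1/q = 1.
p = 5, so q = 5/(5 - 1) = 1.25
|y|^q = 2.8205^1.25 = 3.6552
f*(2.8205) = 3.6552 / 1.25 = 2.9241


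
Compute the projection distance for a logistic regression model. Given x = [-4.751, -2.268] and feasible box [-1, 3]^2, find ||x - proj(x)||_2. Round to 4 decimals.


Project each component onto [-1, 3].
clip(-4.751) = -1.0, clip(-2.268) = -1.0
Projection = [-1.0, -1.0]
Squared diffs: [14.07, 1.6078]
Distance = sqrt(15.6778) = 3.9595


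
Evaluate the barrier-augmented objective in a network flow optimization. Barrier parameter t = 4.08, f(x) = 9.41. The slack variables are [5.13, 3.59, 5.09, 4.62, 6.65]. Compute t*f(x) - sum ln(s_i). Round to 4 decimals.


Step 1: Compute log-barrier.
ln values: [1.6351, 1.2782, 1.6273, 1.5304, 1.8946]
phi = -(1.6351 + 1.2782 + 1.6273 + 1.5304 + 1.8946) = -7.9655
Step 2: Compute augmented objective.
t*f(x) = 4.08*9.41 = 38.3928
Total = 38.3928 - 7.9655 = 30.4273


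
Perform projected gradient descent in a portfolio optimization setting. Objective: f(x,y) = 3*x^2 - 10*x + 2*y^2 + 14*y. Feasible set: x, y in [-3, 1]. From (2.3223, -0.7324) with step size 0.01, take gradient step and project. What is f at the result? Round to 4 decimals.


Step 1: Compute gradient at (2.3223, -0.7324).
grad_x = 2*3*2.3223 - 10 = 3.9338
grad_y = 2*2*-0.7324 + 14 = 11.0704
Step 2: Gradient step.
x_raw = 2.3223 - 0.01*3.9338 = 2.283
y_raw = -0.7324 - 0.01*11.0704 = -0.8431
Step 3: Project onto [-3, 1].
x_proj = clip(2.283) = 1.0
y_proj = clip(-0.8431) = -0.8431
Step 4: Evaluate f.
f(1.0, -0.8431) = -17.3818


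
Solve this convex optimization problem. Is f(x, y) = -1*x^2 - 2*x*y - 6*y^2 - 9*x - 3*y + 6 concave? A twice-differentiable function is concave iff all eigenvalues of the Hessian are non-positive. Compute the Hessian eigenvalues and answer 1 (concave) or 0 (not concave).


The Hessian of f(x,y) = -1*x^2 - 2*x*y - 6*y^2 - 9*x - 3*y + 6 is:
H = [[-2, -2], [-2, -12]]
Trace = -2 - 12 = -14
Determinant = -2*-12 - (-2)^2 = 20
Discriminant = (-14)^2 - 4*20 = 116.0
Eigenvalues: lambda_1 = -12.3852, lambda_2 = -1.6148
The function is concave.

1


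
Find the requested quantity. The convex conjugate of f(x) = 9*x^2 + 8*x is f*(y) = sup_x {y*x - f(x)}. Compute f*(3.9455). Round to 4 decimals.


f*(y) = sup_x {y*x - a*x^2 - b*x} = sup_x {(y-b)*x - a*x^2}
FOC: (y - b) - 2a*x = 0 => x* = (y - b)/(2a)
x* = (3.9455 - 8)/(2*9) = -0.2253
f*(3.9455) = (y-b)^2/(4a) = (3.9455 - 8)^2/(4*9)
= 16.439/36 = 0.4566


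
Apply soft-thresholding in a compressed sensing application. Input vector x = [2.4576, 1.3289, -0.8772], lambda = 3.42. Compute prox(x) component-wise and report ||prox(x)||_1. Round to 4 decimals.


Soft-thresholding with lambda = 3.42:
prox(2.4576) = sign(2.4576)*max(|2.4576| - 3.42, 0) = 0.0
prox(1.3289) = sign(1.3289)*max(|1.3289| - 3.42, 0) = 0.0
prox(-0.8772) = sign(-0.8772)*max(|-0.8772| - 3.42, 0) = 0.0
prox(x) = [0.0, 0.0, 0.0]
||prox(x)||_1 = 0.0 + 0.0 + 0.0 = 0.0


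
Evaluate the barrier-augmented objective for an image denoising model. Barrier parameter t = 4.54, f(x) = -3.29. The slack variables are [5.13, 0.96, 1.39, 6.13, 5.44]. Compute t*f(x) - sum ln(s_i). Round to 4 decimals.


Step 1: Compute log-barrier.
ln values: [1.6351, -0.0408, 0.3293, 1.8132, 1.6938]
phi = -(1.6351 - 0.0408 + 0.3293 + 1.8132 + 1.6938) = -5.4306
Step 2: Compute augmented objective.
t*f(x) = 4.54*-3.29 = -14.9366
Total = -14.9366 - 5.4306 = -20.3672


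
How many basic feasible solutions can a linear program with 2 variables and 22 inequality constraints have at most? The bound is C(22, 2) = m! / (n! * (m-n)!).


Each vertex corresponds to some choice of n active constraints out of m, so the number of vertices is at most C(m, n) = m! / (n!(m-n)!).
m = 22, n = 2
Numerator: 22 * 21
Denominator: 2! = 2
C(22, 2) = 231


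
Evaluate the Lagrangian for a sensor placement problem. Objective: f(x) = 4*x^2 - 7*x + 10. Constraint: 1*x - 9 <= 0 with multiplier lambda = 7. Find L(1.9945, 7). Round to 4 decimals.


Step 1: Evaluate f(x).
f(1.9945) = 4*1.9945^2 - 7*1.9945 + 10 = 11.9506
Step 2: Evaluate g(x).
g(1.9945) = 1*1.9945 - 9 = -7.0055
Step 3: Compute Lagrangian.
L = 11.9506 + 7*-7.0055 = -37.0879


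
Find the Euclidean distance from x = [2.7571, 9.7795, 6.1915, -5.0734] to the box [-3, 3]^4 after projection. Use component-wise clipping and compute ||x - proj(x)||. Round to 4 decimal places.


Project each component onto [-3, 3].
clip(2.7571) = 2.7571, clip(9.7795) = 3.0, clip(6.1915) = 3.0, clip(-5.0734) = -3.0
Projection = [2.7571, 3.0, 3.0, -3.0]
Squared diffs: [0.0, 45.9616, 10.1857, 4.299]
Distance = sqrt(60.4463) = 7.7747


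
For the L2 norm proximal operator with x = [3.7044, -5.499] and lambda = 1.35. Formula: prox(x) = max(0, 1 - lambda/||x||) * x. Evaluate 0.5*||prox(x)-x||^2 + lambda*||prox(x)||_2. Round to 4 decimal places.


Step 1: Compute ||x||.
||x|| = 6.6304
Step 2: Compute scaling factor.
scale = max(0, 1 - 1.35/6.6304) = 0.7964
Step 3: prox(x) = [2.9502, -4.3794]
||prox(x)|| = 5.2804
Step 4: Proximal objective.
0.5*||prox-x||^2 = 0.9113
lambda*||prox|| = 7.1285
Total = 8.0397


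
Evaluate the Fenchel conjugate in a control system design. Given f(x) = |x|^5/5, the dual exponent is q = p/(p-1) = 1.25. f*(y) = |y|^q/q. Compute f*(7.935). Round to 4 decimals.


The conjugate exponent q satisfies 1/p + 1/q = 1.
p = 5, so q = 5/(5 - 1) = 1.25
|y|^q = 7.935^1.25 = 13.3178
f*(7.935) = 13.3178 / 1.25 = 10.6543


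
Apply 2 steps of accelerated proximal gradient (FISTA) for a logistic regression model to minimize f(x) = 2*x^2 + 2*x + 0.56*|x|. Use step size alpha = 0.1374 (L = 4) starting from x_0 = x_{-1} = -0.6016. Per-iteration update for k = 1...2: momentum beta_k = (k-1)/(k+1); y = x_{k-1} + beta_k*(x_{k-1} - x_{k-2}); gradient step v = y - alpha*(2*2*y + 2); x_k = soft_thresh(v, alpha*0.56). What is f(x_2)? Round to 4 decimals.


FISTA on f(x) = 2*x^2 + 2*x + 0.56*|x|
L = 4, alpha = 0.1374
Iteration 1: beta = 0.0, y = -0.6016 + 0.0*(-0.6016 + 0.6016) = -0.6016
  grad(y) = -0.4064, v = y - alpha*grad = -0.5458
  prox(v) = soft_thresh(-0.5458, 0.0769) = -0.4688
Iteration 2: beta = 0.3333, y = -0.4688 + 0.3333*(-0.4688 + 0.6016) = -0.4246
  grad(y) = 0.3018, v = y - alpha*grad = -0.466
  prox(v) = soft_thresh(-0.466, 0.0769) = -0.3891
f(x_2) = 2*(-0.3891)^2 + 2*(-0.3891) + 0.56*|-0.3891| = -0.2575


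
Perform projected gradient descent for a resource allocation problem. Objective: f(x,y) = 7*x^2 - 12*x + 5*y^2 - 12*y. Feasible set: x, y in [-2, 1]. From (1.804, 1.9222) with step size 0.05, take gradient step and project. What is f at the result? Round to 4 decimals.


Step 1: Compute gradient at (1.804, 1.9222).
grad_x = 2*7*1.804 - 12 = 13.256
grad_y = 2*5*1.9222 - 12 = 7.222
Step 2: Gradient step.
x_raw = 1.804 - 0.05*13.256 = 1.1412
y_raw = 1.9222 - 0.05*7.222 = 1.5611
Step 3: Project onto [-2, 1].
x_proj = clip(1.1412) = 1.0
y_proj = clip(1.5611) = 1.0
Step 4: Evaluate f.
f(1.0, 1.0) = -12.0


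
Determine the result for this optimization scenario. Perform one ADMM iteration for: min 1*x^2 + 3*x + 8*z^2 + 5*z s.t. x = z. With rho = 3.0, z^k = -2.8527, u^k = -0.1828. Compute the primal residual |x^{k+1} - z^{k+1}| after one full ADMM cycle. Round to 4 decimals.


ADMM iteration with rho = 3.0, z^k = -2.8527, u^k = -0.1828
Step 1: x-update.
Minimize 1*x^2 + 3*x + (3.0/2)*(x + 2.8527 - 0.1828)^2
FOC: (2*1 + 3.0)*x = -3 + 3.0*(-2.8527 + 0.1828)
x^{k+1} = -2.2019
Step 2: z-update.
Minimize 8*z^2 + 5*z + (3.0/2)*(-2.2019 - z - 0.1828)^2
FOC: (2*8 + 3.0)*z = -5 + 3.0*(-2.2019 - 0.1828)
z^{k+1} = -0.6397
Step 3: u-update.
u^{k+1} = -0.1828 - 2.2019 + 0.6397 = -1.745
Step 4: Primal residual = |-2.2019 + 0.6397| = 1.5622


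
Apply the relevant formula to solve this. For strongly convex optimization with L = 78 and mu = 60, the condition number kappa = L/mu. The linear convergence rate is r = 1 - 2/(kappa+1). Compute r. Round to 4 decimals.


Step 1: Compute the condition number.
kappa = L/mu = 78/60 = 1.3
Step 2: Compute the convergence rate.
r = 1 - 2/(kappa + 1) = 1 - 2*mu/(L + mu) = (L - mu)/(L + mu) = 18/138 = 0.1304


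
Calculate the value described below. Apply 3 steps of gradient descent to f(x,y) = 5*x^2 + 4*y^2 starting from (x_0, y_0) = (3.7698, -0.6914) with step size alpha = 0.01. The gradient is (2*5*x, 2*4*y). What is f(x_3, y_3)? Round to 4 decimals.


Gradient descent on f(x,y) = 5*x^2 + 4*y^2.
Starting point: (3.7698, -0.6914), alpha = 0.01
Step 1: grad_x = 2*5*3.7698 = 37.698, grad_y = 2*4*-0.6914 = -5.5312
  x_1 = 3.7698 - 0.01*37.698 = 3.3928
  y_1 = -0.6914 - 0.01*-5.5312 = -0.6361
Step 2: grad_x = 2*5*3.3928 = 33.9282, grad_y = 2*4*-0.6361 = -5.0887
  x_2 = 3.3928 - 0.01*33.9282 = 3.0535
  y_2 = -0.6361 - 0.01*-5.0887 = -0.5852
Step 3: grad_x = 2*5*3.0535 = 30.5354, grad_y = 2*4*-0.5852 = -4.6816
  x_3 = 3.0535 - 0.01*30.5354 = 2.7482
  y_3 = -0.5852 - 0.01*-4.6816 = -0.5384
f(2.7482, -0.5384) = 5*2.7482^2 + 4*(-0.5384)^2 = 38.922


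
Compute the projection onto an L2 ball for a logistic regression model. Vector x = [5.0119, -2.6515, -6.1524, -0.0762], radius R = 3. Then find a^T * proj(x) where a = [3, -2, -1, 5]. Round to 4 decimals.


Step 1: Compute ||x|| (intermediates to 6 decimals).
||x|| = sqrt(5.0119^2 + (-2.6515)^2 + (-6.1524)^2 + (-0.0762)^2) = 8.367044
Step 2: Project.
Since ||x|| > R, scale = R/||x|| = 3/8.367044 = 0.35855, proj(x) = scale * x
proj(x) = [1.797017, -0.950695, -2.205943, -0.027322]
Step 3: Dot product.
a^T * proj(x) = 3*1.797017 - 2*(-0.950695) - 1*(-2.205943) + 5*(-0.027322) = 9.3618


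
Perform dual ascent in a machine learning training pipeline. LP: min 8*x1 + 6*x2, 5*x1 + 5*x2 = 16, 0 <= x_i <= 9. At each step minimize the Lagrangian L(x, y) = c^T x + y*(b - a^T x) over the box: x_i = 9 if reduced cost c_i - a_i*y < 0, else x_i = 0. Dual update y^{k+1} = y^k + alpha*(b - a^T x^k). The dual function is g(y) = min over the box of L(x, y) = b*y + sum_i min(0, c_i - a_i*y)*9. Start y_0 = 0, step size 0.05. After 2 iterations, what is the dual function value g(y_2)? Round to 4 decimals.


Dual ascent for LP: min 8*x1 + 6*x2, 5*x1 + 5*x2 = 16, 0 <= x_i <= 9
Step 1: y^k = 0.0, reduced costs: (8.0, 6.0)
  x^k = (0.0, 0.0), subgradient = b - a^T x = 16.0
  y^{k+1} = 0.0 + 0.05*16.0 = 0.8
Step 2: y^k = 0.8, reduced costs: (4.0, 2.0)
  x^k = (0.0, 0.0), subgradient = b - a^T x = 16.0
  y^{k+1} = 0.8 + 0.05*16.0 = 1.6
Dual objective at y_2 = 1.6: reduced costs (0.0, -2.0), box minimizer x = (0.0, 9.0)
g(y_2) = b*y + (c1 - a1*y)*x1 + (c2 - a2*y)*x2 = 16*1.6 + 0.0*0.0 + (-2.0)*9.0 = 25.6 + 0.0 - 18.0 = 7.6


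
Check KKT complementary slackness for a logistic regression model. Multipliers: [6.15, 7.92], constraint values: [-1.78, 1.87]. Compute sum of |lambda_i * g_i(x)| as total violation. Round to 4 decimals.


KKT complementary slackness check:
lambda_1 * g_1 = 6.15 * -1.78 = -10.947
lambda_2 * g_2 = 7.92 * 1.87 = 14.8104
Total violation = 10.947 + 14.8104 = 25.7574


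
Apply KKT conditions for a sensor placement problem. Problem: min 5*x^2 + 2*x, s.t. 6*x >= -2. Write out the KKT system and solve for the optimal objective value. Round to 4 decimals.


Step 1: Try lambda = 0 (constraint inactive).
Stationarity: 2*5*x + 2 = 0
x* = -2/(2*5) = -0.2
Check constraint: 6*-0.2 = -1.2 >= -2 -- satisfied.
Step 2: Compute optimal value.
f(x*) = 5*(-0.2)^2 + 2*(-0.2) = -0.2


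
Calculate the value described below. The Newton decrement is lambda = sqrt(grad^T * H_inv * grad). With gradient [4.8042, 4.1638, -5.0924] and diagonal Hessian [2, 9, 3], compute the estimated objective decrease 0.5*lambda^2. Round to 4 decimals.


Step 1: H is diagonal, so H^(-1) * g = [2.4021, 0.4626, -1.6975].
Step 2: g^T H^(-1) g = sum_i g_i^2 / H_ii
  = (4.8042)^2/2 + (4.1638)^2/9 + (-5.0924)^2/3
  = 11.5402 + 1.9264 + 8.6442 = 22.1107
Step 3: Objective decrease = 0.5 * g^T H^(-1) g = 11.0554


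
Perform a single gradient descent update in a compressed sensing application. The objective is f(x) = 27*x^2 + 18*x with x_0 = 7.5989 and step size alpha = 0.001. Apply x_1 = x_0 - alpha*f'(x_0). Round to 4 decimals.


We compute the gradient at x_0 and apply the update.
f'(x) = 54*x + 18
f'(7.5989) = 54*7.5989 + 18 = 428.3406
x_1 = 7.5989 - 0.001*428.3406 = 7.1706


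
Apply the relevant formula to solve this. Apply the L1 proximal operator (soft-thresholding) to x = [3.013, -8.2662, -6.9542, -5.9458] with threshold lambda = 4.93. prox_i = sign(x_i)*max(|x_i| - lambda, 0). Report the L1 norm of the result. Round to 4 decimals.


Soft-thresholding with lambda = 4.93:
prox(3.013) = sign(3.013)*max(|3.013| - 4.93, 0) = 0.0
prox(-8.2662) = sign(-8.2662)*max(|-8.2662| - 4.93, 0) = -3.3362
prox(-6.9542) = sign(-6.9542)*max(|-6.9542| - 4.93, 0) = -2.0242
prox(-5.9458) = sign(-5.9458)*max(|-5.9458| - 4.93, 0) = -1.0158
prox(x) = [0.0, -3.3362, -2.0242, -1.0158]
||prox(x)||_1 = 0.0 + 3.3362 + 2.0242 + 1.0158 = 6.3762


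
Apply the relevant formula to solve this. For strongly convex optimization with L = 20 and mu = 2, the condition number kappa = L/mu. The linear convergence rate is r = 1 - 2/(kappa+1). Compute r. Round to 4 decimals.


Step 1: Compute the condition number.
kappa = L/mu = 20/2 = 10.0
Step 2: Compute the convergence rate.
r = 1 - 2/(kappa + 1) = 1 - 2*mu/(L + mu) = (L - mu)/(L + mu) = 18/22 = 0.8182


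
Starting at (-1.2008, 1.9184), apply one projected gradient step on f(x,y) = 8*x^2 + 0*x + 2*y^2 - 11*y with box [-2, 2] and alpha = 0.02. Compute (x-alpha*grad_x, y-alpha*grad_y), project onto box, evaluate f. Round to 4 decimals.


Step 1: Compute gradient at (-1.2008, 1.9184).
grad_x = 2*8*-1.2008 + 0 = -19.2128
grad_y = 2*2*1.9184 - 11 = -3.3264
Step 2: Gradient step.
x_raw = -1.2008 - 0.02*-19.2128 = -0.8165
y_raw = 1.9184 - 0.02*-3.3264 = 1.9849
Step 3: Project onto [-2, 2].
x_proj = clip(-0.8165) = -0.8165
y_proj = clip(1.9849) = 1.9849
Step 4: Evaluate f.
f(-0.8165, 1.9849) = -8.6204


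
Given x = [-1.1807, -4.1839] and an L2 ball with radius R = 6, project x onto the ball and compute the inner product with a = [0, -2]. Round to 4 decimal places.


Step 1: Compute ||x|| (intermediates to 6 decimals).
||x|| = sqrt((-1.1807)^2 + (-4.1839)^2) = 4.347306
Step 2: Project.
Since ||x|| <= R, proj = x (no scaling needed).
proj(x) = [-1.1807, -4.1839]
Step 3: Dot product.
a^T * proj(x) = 0*(-1.1807) - 2*(-4.1839) = 8.3678


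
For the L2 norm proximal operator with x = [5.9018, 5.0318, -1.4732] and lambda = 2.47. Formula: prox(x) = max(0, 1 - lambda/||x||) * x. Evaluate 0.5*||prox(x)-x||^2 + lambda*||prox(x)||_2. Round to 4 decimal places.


Step 1: Compute ||x||.
||x|| = 7.8943
Step 2: Compute scaling factor.
scale = max(0, 1 - 2.47/7.8943) = 0.6871
Step 3: prox(x) = [4.0552, 3.4574, -1.0123]
||prox(x)|| = 5.4243
Step 4: Proximal objective.
0.5*||prox-x||^2 = 3.0505
lambda*||prox|| = 13.398
Total = 16.4486


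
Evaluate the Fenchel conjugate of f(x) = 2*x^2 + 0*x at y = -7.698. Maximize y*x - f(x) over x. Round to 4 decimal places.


f*(y) = sup_x {y*x - a*x^2 - b*x} = sup_x {(y-b)*x - a*x^2}
FOC: (y - b) - 2a*x = 0 => x* = (y - b)/(2a)
x* = (-7.698 - 0)/(2*2) = -1.9245
f*(-7.698) = (y-b)^2/(4a) = (-7.698 - 0)^2/(4*2)
= 59.2592/8 = 7.4074


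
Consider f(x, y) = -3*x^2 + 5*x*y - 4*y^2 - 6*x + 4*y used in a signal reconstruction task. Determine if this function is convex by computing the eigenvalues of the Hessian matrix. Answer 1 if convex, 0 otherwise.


The Hessian of f(x,y) = -3*x^2 + 5*x*y - 4*y^2 - 6*x + 4*y is:
H = [[-6, 5], [5, -8]]
Trace = -6 - 8 = -14
Determinant = -6*-8 - (5)^2 = 23
Discriminant = (-14)^2 - 4*23 = 104.0
Eigenvalues: lambda_1 = -12.099, lambda_2 = -1.901
The function is not convex.

0


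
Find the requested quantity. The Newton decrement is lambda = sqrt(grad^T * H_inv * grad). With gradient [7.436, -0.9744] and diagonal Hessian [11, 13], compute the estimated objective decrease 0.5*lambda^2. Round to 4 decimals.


Step 1: H is diagonal, so H^(-1) * g = [0.676, -0.075].
Step 2: g^T H^(-1) g = sum_i g_i^2 / H_ii
  = (7.436)^2/11 + (-0.9744)^2/13
  = 5.0267 + 0.073 = 5.0998
Step 3: Objective decrease = 0.5 * g^T H^(-1) g = 2.5499


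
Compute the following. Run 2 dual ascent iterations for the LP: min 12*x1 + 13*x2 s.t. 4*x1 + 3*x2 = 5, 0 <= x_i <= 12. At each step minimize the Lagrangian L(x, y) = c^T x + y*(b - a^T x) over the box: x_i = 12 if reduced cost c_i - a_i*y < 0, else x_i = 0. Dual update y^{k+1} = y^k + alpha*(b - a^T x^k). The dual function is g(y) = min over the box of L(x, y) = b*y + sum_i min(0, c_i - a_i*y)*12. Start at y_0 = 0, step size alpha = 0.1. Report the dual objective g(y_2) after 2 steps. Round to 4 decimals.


Dual ascent for LP: min 12*x1 + 13*x2, 4*x1 + 3*x2 = 5, 0 <= x_i <= 12
Step 1: y^k = 0.0, reduced costs: (12.0, 13.0)
  x^k = (0.0, 0.0), subgradient = b - a^T x = 5.0
  y^{k+1} = 0.0 + 0.1*5.0 = 0.5
Step 2: y^k = 0.5, reduced costs: (10.0, 11.5)
  x^k = (0.0, 0.0), subgradient = b - a^T x = 5.0
  y^{k+1} = 0.5 + 0.1*5.0 = 1.0
Dual objective at y_2 = 1.0: reduced costs (8.0, 10.0), box minimizer x = (0.0, 0.0)
g(y_2) = b*y + (c1 - a1*y)*x1 + (c2 - a2*y)*x2 = 5*1.0 + 8.0*0.0 + 10.0*0.0 = 5.0 + 0.0 + 0.0 = 5.0


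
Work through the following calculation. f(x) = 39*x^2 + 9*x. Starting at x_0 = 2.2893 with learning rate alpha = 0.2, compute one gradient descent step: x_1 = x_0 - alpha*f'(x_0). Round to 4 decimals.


We compute the gradient at x_0 and apply the update.
f'(x) = 78*x + 9
f'(2.2893) = 78*2.2893 + 9 = 187.5654
x_1 = 2.2893 - 0.2*187.5654 = -35.2238


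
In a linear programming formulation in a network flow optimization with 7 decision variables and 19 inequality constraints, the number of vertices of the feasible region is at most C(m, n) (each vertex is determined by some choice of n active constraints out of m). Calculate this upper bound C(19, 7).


Each vertex corresponds to some choice of n active constraints out of m, so the number of vertices is at most C(m, n) = m! / (n!(m-n)!).
m = 19, n = 7
Numerator: 19 * 18 * 17 * 16 * 15 * 14 * 13
Denominator: 7! = 5040
C(19, 7) = 50388


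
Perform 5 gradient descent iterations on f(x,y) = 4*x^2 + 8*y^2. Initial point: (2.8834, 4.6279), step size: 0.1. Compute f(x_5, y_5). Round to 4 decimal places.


Gradient descent on f(x,y) = 4*x^2 + 8*y^2.
Starting point: (2.8834, 4.6279), alpha = 0.1
Step 1: grad_x = 2*4*2.8834 = 23.0672, grad_y = 2*8*4.6279 = 74.0464
  x_1 = 2.8834 - 0.1*23.0672 = 0.5767
  y_1 = 4.6279 - 0.1*74.0464 = -2.7767
Step 2: grad_x = 2*4*0.5767 = 4.6134, grad_y = 2*8*-2.7767 = -44.4278
  x_2 = 0.5767 - 0.1*4.6134 = 0.1153
  y_2 = -2.7767 - 0.1*-44.4278 = 1.666
Step 3: grad_x = 2*4*0.1153 = 0.9227, grad_y = 2*8*1.666 = 26.6567
  x_3 = 0.1153 - 0.1*0.9227 = 0.0231
  y_3 = 1.666 - 0.1*26.6567 = -0.9996
Step 4: grad_x = 2*4*0.0231 = 0.1845, grad_y = 2*8*-0.9996 = -15.994
  x_4 = 0.0231 - 0.1*0.1845 = 0.0046
  y_4 = -0.9996 - 0.1*-15.994 = 0.5998
Step 5: grad_x = 2*4*0.0046 = 0.0369, grad_y = 2*8*0.5998 = 9.5964
  x_5 = 0.0046 - 0.1*0.0369 = 0.0009
  y_5 = 0.5998 - 0.1*9.5964 = -0.3599
f(0.0009, -0.3599) = 4*0.0009^2 + 8*(-0.3599)^2 = 1.036


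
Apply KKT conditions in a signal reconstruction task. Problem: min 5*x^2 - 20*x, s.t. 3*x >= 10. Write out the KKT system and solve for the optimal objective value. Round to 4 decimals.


Step 1: Try lambda = 0 (constraint inactive).
x_unc = 20/(2*5) = 2.0
Check: 3*2.0 = 6.0 < 10 -- violated!
Step 2: Constraint must be active: 3*x = 10
x* = 10/3 = 3.3333 (rounded; the exact value 10/3 is used below)
lambda = (2*5*(10/3) - 20)/3 = 4.4444
Step 3: Compute optimal value.
f(x*) = 5*(10/3)^2 - 20*(10/3) = -11.1111


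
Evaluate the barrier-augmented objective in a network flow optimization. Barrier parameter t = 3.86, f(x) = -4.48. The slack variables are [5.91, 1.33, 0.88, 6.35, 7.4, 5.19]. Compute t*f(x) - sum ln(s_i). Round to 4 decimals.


Step 1: Compute log-barrier.
ln values: [1.7766, 0.2852, -0.1278, 1.8485, 2.0015, 1.6467]
phi = -(1.7766 + 0.2852 - 0.1278 + 1.8485 + 2.0015 + 1.6467) = -7.4307
Step 2: Compute augmented objective.
t*f(x) = 3.86*-4.48 = -17.2928
Total = -17.2928 - 7.4307 = -24.7235


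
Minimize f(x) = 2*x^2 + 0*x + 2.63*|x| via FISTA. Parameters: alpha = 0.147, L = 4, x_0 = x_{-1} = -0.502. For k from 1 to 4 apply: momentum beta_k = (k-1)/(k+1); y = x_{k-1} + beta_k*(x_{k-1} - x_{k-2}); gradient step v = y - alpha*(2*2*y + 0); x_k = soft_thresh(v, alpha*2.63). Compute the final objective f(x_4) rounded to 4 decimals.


FISTA on f(x) = 2*x^2 + 0*x + 2.63*|x|
L = 4, alpha = 0.147
Iteration 1: beta = 0.0, y = -0.502 + 0.0*(-0.502 + 0.502) = -0.502
  grad(y) = -2.008, v = y - alpha*grad = -0.2068
  prox(v) = soft_thresh(-0.2068, 0.3866) = 0.0
Iteration 2: beta = 0.3333, y = 0.0 + 0.3333*(0.0 + 0.502) = 0.1673
  grad(y) = 0.6693, v = y - alpha*grad = 0.0689
  prox(v) = soft_thresh(0.0689, 0.3866) = 0.0
Iteration 3: beta = 0.5, y = 0.0 + 0.5*(0.0 - 0.0) = 0.0
  grad(y) = 0.0, v = y - alpha*grad = 0.0
  prox(v) = soft_thresh(0.0, 0.3866) = 0.0
Iteration 4: beta = 0.6, y = 0.0 + 0.6*(0.0 - 0.0) = 0.0
  grad(y) = 0.0, v = y - alpha*grad = 0.0
  prox(v) = soft_thresh(0.0, 0.3866) = 0.0
f(x_4) = 2*0.0^2 + 0*0.0 + 2.63*|0.0| = 0.0


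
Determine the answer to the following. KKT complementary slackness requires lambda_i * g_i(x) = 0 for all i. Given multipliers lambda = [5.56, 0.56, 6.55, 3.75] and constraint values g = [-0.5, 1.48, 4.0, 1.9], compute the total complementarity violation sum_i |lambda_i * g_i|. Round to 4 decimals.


KKT complementary slackness check:
lambda_1 * g_1 = 5.56 * -0.5 = -2.78
lambda_2 * g_2 = 0.56 * 1.48 = 0.8288
lambda_3 * g_3 = 6.55 * 4.0 = 26.2
lambda_4 * g_4 = 3.75 * 1.9 = 7.125
Total violation = 2.78 + 0.8288 + 26.2 + 7.125 = 36.9338


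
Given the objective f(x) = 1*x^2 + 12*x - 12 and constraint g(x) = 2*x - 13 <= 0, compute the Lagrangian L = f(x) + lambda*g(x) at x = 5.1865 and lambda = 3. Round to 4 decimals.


Step 1: Evaluate f(x).
f(5.1865) = 1*5.1865^2 + 12*5.1865 - 12 = 77.1378
Step 2: Evaluate g(x).
g(5.1865) = 2*5.1865 - 13 = -2.627
Step 3: Compute Lagrangian.
L = 77.1378 + 3*-2.627 = 69.2568


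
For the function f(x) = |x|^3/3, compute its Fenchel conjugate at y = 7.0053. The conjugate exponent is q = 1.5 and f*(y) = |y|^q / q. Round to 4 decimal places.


The conjugate exponent q satisfies 1/p + 1/q = 1.
p = 3, so q = 3/(3 - 1) = 1.5
|y|^q = 7.0053^1.5 = 18.5413
f*(7.0053) = 18.5413 / 1.5 = 12.3609


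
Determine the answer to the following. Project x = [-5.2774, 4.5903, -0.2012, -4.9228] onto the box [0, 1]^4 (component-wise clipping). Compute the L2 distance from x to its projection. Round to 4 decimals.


Project each component onto [0, 1].
clip(-5.2774) = 0.0, clip(4.5903) = 1.0, clip(-0.2012) = 0.0, clip(-4.9228) = 0.0
Projection = [0.0, 1.0, 0.0, 0.0]
Squared diffs: [27.851, 12.8903, 0.0405, 24.234]
Distance = sqrt(65.0158) = 8.0632


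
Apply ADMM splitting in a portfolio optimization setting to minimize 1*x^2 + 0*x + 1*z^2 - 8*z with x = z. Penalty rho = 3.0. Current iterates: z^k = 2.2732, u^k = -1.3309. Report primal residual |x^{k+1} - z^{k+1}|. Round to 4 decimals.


ADMM iteration with rho = 3.0, z^k = 2.2732, u^k = -1.3309
Step 1: x-update.
Minimize 1*x^2 + 0*x + (3.0/2)*(x - 2.2732 - 1.3309)^2
FOC: (2*1 + 3.0)*x = 0 + 3.0*(2.2732 + 1.3309)
x^{k+1} = 2.1625
Step 2: z-update.
Minimize 1*z^2 - 8*z + (3.0/2)*(2.1625 - z - 1.3309)^2
FOC: (2*1 + 3.0)*z = 8 + 3.0*(2.1625 - 1.3309)
z^{k+1} = 2.0989
Step 3: u-update.
u^{k+1} = -1.3309 + 2.1625 - 2.0989 = -1.2674
Step 4: Primal residual = |2.1625 - 2.0989| = 0.0635


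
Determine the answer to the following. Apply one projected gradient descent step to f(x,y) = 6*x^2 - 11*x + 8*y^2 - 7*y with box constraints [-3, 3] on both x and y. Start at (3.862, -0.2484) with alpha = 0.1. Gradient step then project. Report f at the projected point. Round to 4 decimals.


Step 1: Compute gradient at (3.862, -0.2484).
grad_x = 2*6*3.862 - 11 = 35.344
grad_y = 2*8*-0.2484 - 7 = -10.9744
Step 2: Gradient step.
x_raw = 3.862 - 0.1*35.344 = 0.3276
y_raw = -0.2484 - 0.1*-10.9744 = 0.849
Step 3: Project onto [-3, 3].
x_proj = clip(0.3276) = 0.3276
y_proj = clip(0.849) = 0.849
Step 4: Evaluate f.
f(0.3276, 0.849) = -3.136


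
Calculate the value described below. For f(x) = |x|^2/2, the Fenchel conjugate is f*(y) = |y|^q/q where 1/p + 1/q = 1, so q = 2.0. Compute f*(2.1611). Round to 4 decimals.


The conjugate exponent q satisfies 1/p + 1/q = 1.
p = 2, so q = 2/(2 - 1) = 2.0
|y|^q = 2.1611^2.0 = 4.6704
f*(2.1611) = 4.6704 / 2.0 = 2.3352


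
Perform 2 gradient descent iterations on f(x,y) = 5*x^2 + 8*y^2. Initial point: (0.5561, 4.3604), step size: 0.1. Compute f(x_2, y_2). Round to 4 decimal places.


Gradient descent on f(x,y) = 5*x^2 + 8*y^2.
Starting point: (0.5561, 4.3604), alpha = 0.1
Step 1: grad_x = 2*5*0.5561 = 5.561, grad_y = 2*8*4.3604 = 69.7664
  x_1 = 0.5561 - 0.1*5.561 = 0.0
  y_1 = 4.3604 - 0.1*69.7664 = -2.6162
Step 2: grad_x = 2*5*0.0 = 0.0, grad_y = 2*8*-2.6162 = -41.8598
  x_2 = 0.0 - 0.1*0.0 = 0.0
  y_2 = -2.6162 - 0.1*-41.8598 = 1.5697
f(0.0, 1.5697) = 5*0.0^2 + 8*1.5697^2 = 19.7128


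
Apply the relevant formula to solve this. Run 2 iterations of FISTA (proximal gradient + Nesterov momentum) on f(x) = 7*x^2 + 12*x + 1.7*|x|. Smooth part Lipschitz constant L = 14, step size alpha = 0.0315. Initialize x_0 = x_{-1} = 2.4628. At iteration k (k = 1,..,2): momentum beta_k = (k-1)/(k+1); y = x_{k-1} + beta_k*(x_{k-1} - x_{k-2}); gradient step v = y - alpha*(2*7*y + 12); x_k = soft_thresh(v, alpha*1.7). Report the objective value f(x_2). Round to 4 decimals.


FISTA on f(x) = 7*x^2 + 12*x + 1.7*|x|
L = 14, alpha = 0.0315
Iteration 1: beta = 0.0, y = 2.4628 + 0.0*(2.4628 - 2.4628) = 2.4628
  grad(y) = 46.4792, v = y - alpha*grad = 0.9987
  prox(v) = soft_thresh(0.9987, 0.0536) = 0.9452
Iteration 2: beta = 0.3333, y = 0.9452 + 0.3333*(0.9452 - 2.4628) = 0.4393
  grad(y) = 18.1498, v = y - alpha*grad = -0.1324
  prox(v) = soft_thresh(-0.1324, 0.0536) = -0.0789
f(x_2) = 7*(-0.0789)^2 + 12*(-0.0789) + 1.7*|-0.0789| = -0.7691


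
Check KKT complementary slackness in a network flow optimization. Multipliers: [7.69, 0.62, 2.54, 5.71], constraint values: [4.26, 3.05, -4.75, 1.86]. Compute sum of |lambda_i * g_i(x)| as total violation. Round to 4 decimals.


KKT complementary slackness check:
lambda_1 * g_1 = 7.69 * 4.26 = 32.7594
lambda_2 * g_2 = 0.62 * 3.05 = 1.891
lambda_3 * g_3 = 2.54 * -4.75 = -12.065
lambda_4 * g_4 = 5.71 * 1.86 = 10.6206
Total violation = 32.7594 + 1.891 + 12.065 + 10.6206 = 57.336


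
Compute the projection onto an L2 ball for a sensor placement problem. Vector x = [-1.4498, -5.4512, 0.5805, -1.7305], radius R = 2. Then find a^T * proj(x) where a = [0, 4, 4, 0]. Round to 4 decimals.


Step 1: Compute ||x|| (intermediates to 6 decimals).
||x|| = sqrt((-1.4498)^2 + (-5.4512)^2 + 0.5805^2 + (-1.7305)^2) = 5.928669
Step 2: Project.
Since ||x|| > R, scale = R/||x|| = 2/5.928669 = 0.337344, proj(x) = scale * x
proj(x) = [-0.489081, -1.83893, 0.195828, -0.583774]
Step 3: Dot product.
a^T * proj(x) = 0*(-0.489081) + 4*(-1.83893) + 4*0.195828 + 0*(-0.583774) = -6.5724


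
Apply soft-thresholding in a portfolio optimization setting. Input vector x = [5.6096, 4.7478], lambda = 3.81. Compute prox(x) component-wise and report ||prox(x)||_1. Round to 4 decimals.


Soft-thresholding with lambda = 3.81:
prox(5.6096) = sign(5.6096)*max(|5.6096| - 3.81, 0) = 1.7996
prox(4.7478) = sign(4.7478)*max(|4.7478| - 3.81, 0) = 0.9378
prox(x) = [1.7996, 0.9378]
||prox(x)||_1 = 1.7996 + 0.9378 = 2.7374


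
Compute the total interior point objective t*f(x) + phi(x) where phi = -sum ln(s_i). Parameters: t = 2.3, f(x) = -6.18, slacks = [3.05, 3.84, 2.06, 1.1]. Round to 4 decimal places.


Step 1: Compute log-barrier.
ln values: [1.1151, 1.3455, 0.7227, 0.0953]
phi = -(1.1151 + 1.3455 + 0.7227 + 0.0953) = -3.2786
Step 2: Compute augmented objective.
t*f(x) = 2.3*-6.18 = -14.214
Total = -14.214 - 3.2786 = -17.4926


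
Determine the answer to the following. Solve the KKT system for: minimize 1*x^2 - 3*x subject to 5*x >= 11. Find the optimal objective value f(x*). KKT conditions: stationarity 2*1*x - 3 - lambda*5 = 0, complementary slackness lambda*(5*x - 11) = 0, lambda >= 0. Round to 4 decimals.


Step 1: Try lambda = 0 (constraint inactive).
x_unc = 3/(2*1) = 1.5
Check: 5*1.5 = 7.5 < 11 -- violated!
Step 2: Constraint must be active: 5*x = 11
x* = 11/5 = 2.2
lambda = (2*1*2.2 - 3)/5 = 0.28
Step 3: Compute optimal value.
f(x*) = 1*2.2^2 - 3*2.2 = -1.76


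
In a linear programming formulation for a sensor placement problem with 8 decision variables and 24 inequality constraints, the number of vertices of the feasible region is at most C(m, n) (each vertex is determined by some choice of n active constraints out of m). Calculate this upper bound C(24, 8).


Each vertex corresponds to some choice of n active constraints out of m, so the number of vertices is at most C(m, n) = m! / (n!(m-n)!).
m = 24, n = 8
Numerator: 24 * 23 * 22 * 21 * 20 * 19 * 18 * 17
Denominator: 8! = 40320
C(24, 8) = 735471


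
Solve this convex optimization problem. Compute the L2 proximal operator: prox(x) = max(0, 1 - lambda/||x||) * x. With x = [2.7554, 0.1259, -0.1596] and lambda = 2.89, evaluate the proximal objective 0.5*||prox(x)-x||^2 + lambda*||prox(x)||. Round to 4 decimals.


Step 1: Compute ||x||.
||x|| = 2.7629
Step 2: Compute scaling factor.
scale = max(0, 1 - 2.89/2.7629) = 0.0
Step 3: prox(x) = [0.0, 0.0, -0.0]
||prox(x)|| = 0.0
Step 4: Proximal objective.
0.5*||prox-x||^2 = 3.8168
lambda*||prox|| = 0.0
Total = 3.8168


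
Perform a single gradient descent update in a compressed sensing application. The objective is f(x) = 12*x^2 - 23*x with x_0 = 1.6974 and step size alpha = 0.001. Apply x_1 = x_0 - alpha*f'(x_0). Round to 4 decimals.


We compute the gradient at x_0 and apply the update.
f'(x) = 24*x - 23
f'(1.6974) = 24*1.6974 - 23 = 17.7376
x_1 = 1.6974 - 0.001*17.7376 = 1.6797


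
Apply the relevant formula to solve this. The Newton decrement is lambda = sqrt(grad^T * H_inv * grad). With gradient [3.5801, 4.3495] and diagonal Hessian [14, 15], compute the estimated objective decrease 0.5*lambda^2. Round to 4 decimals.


Step 1: H is diagonal, so H^(-1) * g = [0.2557, 0.29].
Step 2: g^T H^(-1) g = sum_i g_i^2 / H_ii
  = (3.5801)^2/14 + (4.3495)^2/15
  = 0.9155 + 1.2612 = 2.1767
Step 3: Objective decrease = 0.5 * g^T H^(-1) g = 1.0884


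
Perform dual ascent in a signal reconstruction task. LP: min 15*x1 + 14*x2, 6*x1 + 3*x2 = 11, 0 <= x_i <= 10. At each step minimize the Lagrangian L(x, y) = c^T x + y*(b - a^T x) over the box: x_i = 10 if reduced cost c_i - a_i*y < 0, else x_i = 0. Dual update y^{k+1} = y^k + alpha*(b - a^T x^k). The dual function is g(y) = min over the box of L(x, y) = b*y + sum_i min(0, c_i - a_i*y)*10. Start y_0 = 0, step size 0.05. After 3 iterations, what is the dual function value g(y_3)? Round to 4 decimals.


Dual ascent for LP: min 15*x1 + 14*x2, 6*x1 + 3*x2 = 11, 0 <= x_i <= 10
Step 1: y^k = 0.0, reduced costs: (15.0, 14.0)
  x^k = (0.0, 0.0), subgradient = b - a^T x = 11.0
  y^{k+1} = 0.0 + 0.05*11.0 = 0.55
Step 2: y^k = 0.55, reduced costs: (11.7, 12.35)
  x^k = (0.0, 0.0), subgradient = b - a^T x = 11.0
  y^{k+1} = 0.55 + 0.05*11.0 = 1.1
Step 3: y^k = 1.1, reduced costs: (8.4, 10.7)
  x^k = (0.0, 0.0), subgradient = b - a^T x = 11.0
  y^{k+1} = 1.1 + 0.05*11.0 = 1.65
Dual objective at y_3 = 1.65: reduced costs (5.1, 9.05), box minimizer x = (0.0, 0.0)
g(y_3) = b*y + (c1 - a1*y)*x1 + (c2 - a2*y)*x2 = 11*1.65 + 5.1*0.0 + 9.05*0.0 = 18.15 + 0.0 + 0.0 = 18.15


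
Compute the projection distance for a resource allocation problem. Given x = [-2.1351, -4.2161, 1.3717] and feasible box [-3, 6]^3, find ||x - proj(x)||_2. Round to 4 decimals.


Project each component onto [-3, 6].
clip(-2.1351) = -2.1351, clip(-4.2161) = -3.0, clip(1.3717) = 1.3717
Projection = [-2.1351, -3.0, 1.3717]
Squared diffs: [0.0, 1.4789, 0.0]
Distance = sqrt(1.4789) = 1.2161


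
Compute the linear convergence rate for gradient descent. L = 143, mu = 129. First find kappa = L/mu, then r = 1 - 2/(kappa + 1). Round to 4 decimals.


Step 1: Compute the condition number.
kappa = L/mu = 143/129 = 1.1085
Step 2: Compute the convergence rate.
r = 1 - 2/(kappa + 1) = 1 - 2*mu/(L + mu) = (L - mu)/(L + mu) = 14/272 = 0.0515


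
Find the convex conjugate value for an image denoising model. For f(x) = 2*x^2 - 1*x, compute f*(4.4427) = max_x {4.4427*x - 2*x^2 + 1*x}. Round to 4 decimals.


f*(y) = sup_x {y*x - a*x^2 - b*x} = sup_x {(y-b)*x - a*x^2}
FOC: (y - b) - 2a*x = 0 => x* = (y - b)/(2a)
x* = (4.4427 + 1)/(2*2) = 1.3607
f*(4.4427) = (y-b)^2/(4a) = (4.4427 + 1)^2/(4*2)
= 29.623/8 = 3.7029


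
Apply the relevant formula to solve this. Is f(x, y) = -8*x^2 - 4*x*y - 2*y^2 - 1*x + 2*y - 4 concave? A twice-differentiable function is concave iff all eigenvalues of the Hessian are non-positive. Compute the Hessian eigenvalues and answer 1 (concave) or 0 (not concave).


The Hessian of f(x,y) = -8*x^2 - 4*x*y - 2*y^2 - 1*x + 2*y - 4 is:
H = [[-16, -4], [-4, -4]]
Trace = -16 - 4 = -20
Determinant = -16*-4 - (-4)^2 = 48
Discriminant = (-20)^2 - 4*48 = 208.0
Eigenvalues: lambda_1 = -17.2111, lambda_2 = -2.7889
The function is concave.

1


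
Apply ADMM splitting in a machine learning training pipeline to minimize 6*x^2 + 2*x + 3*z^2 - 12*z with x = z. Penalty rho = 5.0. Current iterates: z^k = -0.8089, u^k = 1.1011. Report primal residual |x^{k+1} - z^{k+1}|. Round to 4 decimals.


ADMM iteration with rho = 5.0, z^k = -0.8089, u^k = 1.1011
Step 1: x-update.
Minimize 6*x^2 + 2*x + (5.0/2)*(x + 0.8089 + 1.1011)^2
FOC: (2*6 + 5.0)*x = -2 + 5.0*(-0.8089 - 1.1011)
x^{k+1} = -0.6794
Step 2: z-update.
Minimize 3*z^2 - 12*z + (5.0/2)*(-0.6794 - z + 1.1011)^2
FOC: (2*3 + 5.0)*z = 12 + 5.0*(-0.6794 + 1.1011)
z^{k+1} = 1.2826
Step 3: u-update.
u^{k+1} = 1.1011 - 0.6794 - 1.2826 = -0.8609
Step 4: Primal residual = |-0.6794 - 1.2826| = 1.962


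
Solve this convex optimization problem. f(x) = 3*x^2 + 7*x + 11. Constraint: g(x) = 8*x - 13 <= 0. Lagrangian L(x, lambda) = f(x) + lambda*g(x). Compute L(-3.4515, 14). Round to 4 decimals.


Step 1: Evaluate f(x).
f(-3.4515) = 3*(-3.4515)^2 + 7*(-3.4515) + 11 = 22.5781
Step 2: Evaluate g(x).
g(-3.4515) = 8*-3.4515 - 13 = -40.612
Step 3: Compute Lagrangian.
L = 22.5781 + 14*-40.612 = -545.9899


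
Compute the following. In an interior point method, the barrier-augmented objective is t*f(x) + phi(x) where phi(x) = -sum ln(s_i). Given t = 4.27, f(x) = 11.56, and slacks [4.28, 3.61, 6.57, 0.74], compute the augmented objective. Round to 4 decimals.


Step 1: Compute log-barrier.
ln values: [1.454, 1.2837, 1.8825, -0.3011]
phi = -(1.454 + 1.2837 + 1.8825 - 0.3011) = -4.3191
Step 2: Compute augmented objective.
t*f(x) = 4.27*11.56 = 49.3612
Total = 49.3612 - 4.3191 = 45.0421


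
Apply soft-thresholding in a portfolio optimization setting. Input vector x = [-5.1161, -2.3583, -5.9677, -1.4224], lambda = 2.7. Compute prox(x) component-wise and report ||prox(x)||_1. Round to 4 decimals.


Soft-thresholding with lambda = 2.7:
prox(-5.1161) = sign(-5.1161)*max(|-5.1161| - 2.7, 0) = -2.4161
prox(-2.3583) = sign(-2.3583)*max(|-2.3583| - 2.7, 0) = 0.0
prox(-5.9677) = sign(-5.9677)*max(|-5.9677| - 2.7, 0) = -3.2677
prox(-1.4224) = sign(-1.4224)*max(|-1.4224| - 2.7, 0) = 0.0
prox(x) = [-2.4161, 0.0, -3.2677, 0.0]
||prox(x)||_1 = 2.4161 + 0.0 + 3.2677 + 0.0 = 5.6838
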